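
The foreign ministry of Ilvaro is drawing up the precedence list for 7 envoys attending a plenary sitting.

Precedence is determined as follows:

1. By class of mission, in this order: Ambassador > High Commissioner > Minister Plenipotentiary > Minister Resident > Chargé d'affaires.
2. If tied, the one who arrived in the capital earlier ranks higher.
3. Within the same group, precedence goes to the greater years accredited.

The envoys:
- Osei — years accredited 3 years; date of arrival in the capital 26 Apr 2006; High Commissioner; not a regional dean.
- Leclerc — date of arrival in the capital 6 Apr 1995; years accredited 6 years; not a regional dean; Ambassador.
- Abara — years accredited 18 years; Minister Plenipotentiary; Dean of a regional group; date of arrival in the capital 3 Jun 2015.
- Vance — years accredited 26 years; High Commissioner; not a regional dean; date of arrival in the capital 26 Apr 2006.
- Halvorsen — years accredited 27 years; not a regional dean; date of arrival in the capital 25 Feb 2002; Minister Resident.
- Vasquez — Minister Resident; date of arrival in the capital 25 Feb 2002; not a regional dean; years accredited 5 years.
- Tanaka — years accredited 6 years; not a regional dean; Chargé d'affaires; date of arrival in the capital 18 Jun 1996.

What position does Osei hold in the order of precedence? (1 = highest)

3

By class of mission: Leclerc (Ambassador); then Vance and Osei (High Commissioner); then Abara (Minister Plenipotentiary); then Halvorsen and Vasquez (Minister Resident); then Tanaka (Chargé d'affaires).
Vance and Osei both have date of arrival in the capital 26 Apr 2006, so the next rule applies.
Among Vance and Osei, by years accredited (higher first): Vance (26 years) before Osei (3 years).
Halvorsen and Vasquez both have date of arrival in the capital 25 Feb 2002, so the next rule applies.
Among Halvorsen and Vasquez, by years accredited (higher first): Halvorsen (27 years) before Vasquez (5 years).
Order: Leclerc, Vance, Osei, Abara, Halvorsen, Vasquez, Tanaka. So position 3.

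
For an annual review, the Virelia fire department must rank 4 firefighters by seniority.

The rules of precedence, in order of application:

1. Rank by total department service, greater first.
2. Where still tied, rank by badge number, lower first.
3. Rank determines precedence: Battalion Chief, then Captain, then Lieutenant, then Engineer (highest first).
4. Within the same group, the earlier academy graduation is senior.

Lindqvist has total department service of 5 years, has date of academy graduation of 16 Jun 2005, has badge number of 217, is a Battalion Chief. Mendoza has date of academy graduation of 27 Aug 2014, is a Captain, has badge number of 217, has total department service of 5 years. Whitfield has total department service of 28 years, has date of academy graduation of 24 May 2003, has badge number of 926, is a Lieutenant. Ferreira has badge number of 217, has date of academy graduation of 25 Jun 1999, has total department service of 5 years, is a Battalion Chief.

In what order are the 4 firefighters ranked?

By total department service (higher first): Whitfield (28 years); then Ferreira, Lindqvist and Mendoza (each 5 years).
Ferreira, Lindqvist and Mendoza all have badge number 217, so the next rule applies.
Among Ferreira, Lindqvist and Mendoza, by rank: Ferreira and Lindqvist (Battalion Chief) before Mendoza (Captain).
Among Ferreira and Lindqvist, by date of academy graduation (earlier first): Ferreira (25 Jun 1999) before Lindqvist (16 Jun 2005).
Full order: Whitfield, Ferreira, Lindqvist, Mendoza.

Whitfield, Ferreira, Lindqvist, Mendoza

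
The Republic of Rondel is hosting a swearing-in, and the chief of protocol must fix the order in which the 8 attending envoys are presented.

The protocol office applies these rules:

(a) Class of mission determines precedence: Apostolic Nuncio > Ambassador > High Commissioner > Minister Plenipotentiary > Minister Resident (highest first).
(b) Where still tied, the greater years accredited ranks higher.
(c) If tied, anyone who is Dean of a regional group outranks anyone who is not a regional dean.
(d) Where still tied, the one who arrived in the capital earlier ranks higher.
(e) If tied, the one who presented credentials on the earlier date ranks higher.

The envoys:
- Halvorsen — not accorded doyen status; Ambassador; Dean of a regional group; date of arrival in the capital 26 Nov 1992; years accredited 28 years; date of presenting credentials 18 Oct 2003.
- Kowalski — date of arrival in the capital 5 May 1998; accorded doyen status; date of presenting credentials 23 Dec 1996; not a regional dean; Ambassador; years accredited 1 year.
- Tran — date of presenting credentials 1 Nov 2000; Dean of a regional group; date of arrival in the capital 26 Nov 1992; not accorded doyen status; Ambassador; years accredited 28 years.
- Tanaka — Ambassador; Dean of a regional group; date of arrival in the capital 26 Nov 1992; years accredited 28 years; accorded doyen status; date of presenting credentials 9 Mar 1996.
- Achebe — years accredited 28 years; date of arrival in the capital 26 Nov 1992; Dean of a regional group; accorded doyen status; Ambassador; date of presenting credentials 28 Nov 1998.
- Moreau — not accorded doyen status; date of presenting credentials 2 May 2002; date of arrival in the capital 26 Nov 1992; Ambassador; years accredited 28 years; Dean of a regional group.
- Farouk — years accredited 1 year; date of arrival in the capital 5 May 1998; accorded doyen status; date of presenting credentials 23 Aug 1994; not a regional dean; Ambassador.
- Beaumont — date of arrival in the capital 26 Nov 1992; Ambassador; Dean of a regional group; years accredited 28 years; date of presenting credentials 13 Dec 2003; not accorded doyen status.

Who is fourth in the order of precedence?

Moreau

By class of mission: Tanaka, Achebe, Tran, Moreau, Halvorsen, Beaumont, Farouk and Kowalski (Ambassador).
Among Tanaka, Achebe, Tran, Moreau, Halvorsen, Beaumont, Farouk and Kowalski, by years accredited (higher first): Tanaka, Achebe, Tran, Moreau, Halvorsen and Beaumont (28 years) before Farouk and Kowalski (1 year).
Tanaka, Achebe, Tran, Moreau, Halvorsen and Beaumont are each Dean of a regional group, so the next rule applies.
Tanaka, Achebe, Tran, Moreau, Halvorsen and Beaumont all have date of arrival in the capital 26 Nov 1992, so the next rule applies.
Among Tanaka, Achebe, Tran, Moreau, Halvorsen and Beaumont, by date of presenting credentials (earlier first): Tanaka (9 Mar 1996) before Achebe (28 Nov 1998) before Tran (1 Nov 2000) before Moreau (2 May 2002) before Halvorsen (18 Oct 2003) before Beaumont (13 Dec 2003).
Farouk and Kowalski are each not a regional dean, so the next rule applies.
Farouk and Kowalski both have date of arrival in the capital 5 May 1998, so the next rule applies.
Among Farouk and Kowalski, by date of presenting credentials (earlier first): Farouk (23 Aug 1994) before Kowalski (23 Dec 1996).
Order: Tanaka, Achebe, Tran, Moreau, Halvorsen, Beaumont, Farouk, Kowalski.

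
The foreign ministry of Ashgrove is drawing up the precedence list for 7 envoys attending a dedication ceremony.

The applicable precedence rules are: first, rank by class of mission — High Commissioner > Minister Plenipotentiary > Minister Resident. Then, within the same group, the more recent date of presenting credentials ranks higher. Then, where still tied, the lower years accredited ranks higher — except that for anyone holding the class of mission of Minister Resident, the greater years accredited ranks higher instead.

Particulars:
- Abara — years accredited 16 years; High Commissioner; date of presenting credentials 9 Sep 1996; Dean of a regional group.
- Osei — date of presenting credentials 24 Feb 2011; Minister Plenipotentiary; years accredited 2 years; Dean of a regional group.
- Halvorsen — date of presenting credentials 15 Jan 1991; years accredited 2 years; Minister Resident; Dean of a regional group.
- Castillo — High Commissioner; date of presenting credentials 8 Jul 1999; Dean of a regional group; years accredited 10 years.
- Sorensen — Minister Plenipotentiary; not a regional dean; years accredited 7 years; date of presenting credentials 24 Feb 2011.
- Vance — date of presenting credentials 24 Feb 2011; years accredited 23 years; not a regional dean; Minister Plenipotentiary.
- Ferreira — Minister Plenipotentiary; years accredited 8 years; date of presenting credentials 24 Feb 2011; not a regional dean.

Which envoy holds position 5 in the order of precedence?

By class of mission: Castillo and Abara (High Commissioner); then Osei, Sorensen, Ferreira and Vance (Minister Plenipotentiary); then Halvorsen (Minister Resident).
Among Castillo and Abara, by date of presenting credentials (later first): Castillo (8 Jul 1999) before Abara (9 Sep 1996).
Osei, Sorensen, Ferreira and Vance all have date of presenting credentials 24 Feb 2011, so the next rule applies.
Among Osei, Sorensen, Ferreira and Vance, by years accredited (lower first): Osei (2 years) before Sorensen (7 years) before Ferreira (8 years) before Vance (23 years).
Order: Castillo, Abara, Osei, Sorensen, Ferreira, Vance, Halvorsen.

Ferreira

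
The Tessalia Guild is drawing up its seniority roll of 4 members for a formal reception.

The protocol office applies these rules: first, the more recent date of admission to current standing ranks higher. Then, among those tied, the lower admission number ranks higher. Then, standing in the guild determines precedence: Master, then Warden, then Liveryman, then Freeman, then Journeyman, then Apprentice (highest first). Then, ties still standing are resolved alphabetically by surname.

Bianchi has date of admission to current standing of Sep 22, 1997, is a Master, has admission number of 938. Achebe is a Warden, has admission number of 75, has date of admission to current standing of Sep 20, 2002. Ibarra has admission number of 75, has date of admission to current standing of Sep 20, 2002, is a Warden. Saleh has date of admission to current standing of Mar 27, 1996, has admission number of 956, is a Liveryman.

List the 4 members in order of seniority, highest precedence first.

Achebe, Ibarra, Bianchi, Saleh

By date of admission to current standing (later first): Achebe and Ibarra (both Sep 20, 2002); then Bianchi (Sep 22, 1997); then Saleh (Mar 27, 1996).
Achebe and Ibarra both have admission number 75, so the next rule applies.
Achebe and Ibarra are each Warden, so the next rule applies.
Among Achebe and Ibarra, alphabetically by surname: Achebe before Ibarra.
Full order: Achebe, Ibarra, Bianchi, Saleh.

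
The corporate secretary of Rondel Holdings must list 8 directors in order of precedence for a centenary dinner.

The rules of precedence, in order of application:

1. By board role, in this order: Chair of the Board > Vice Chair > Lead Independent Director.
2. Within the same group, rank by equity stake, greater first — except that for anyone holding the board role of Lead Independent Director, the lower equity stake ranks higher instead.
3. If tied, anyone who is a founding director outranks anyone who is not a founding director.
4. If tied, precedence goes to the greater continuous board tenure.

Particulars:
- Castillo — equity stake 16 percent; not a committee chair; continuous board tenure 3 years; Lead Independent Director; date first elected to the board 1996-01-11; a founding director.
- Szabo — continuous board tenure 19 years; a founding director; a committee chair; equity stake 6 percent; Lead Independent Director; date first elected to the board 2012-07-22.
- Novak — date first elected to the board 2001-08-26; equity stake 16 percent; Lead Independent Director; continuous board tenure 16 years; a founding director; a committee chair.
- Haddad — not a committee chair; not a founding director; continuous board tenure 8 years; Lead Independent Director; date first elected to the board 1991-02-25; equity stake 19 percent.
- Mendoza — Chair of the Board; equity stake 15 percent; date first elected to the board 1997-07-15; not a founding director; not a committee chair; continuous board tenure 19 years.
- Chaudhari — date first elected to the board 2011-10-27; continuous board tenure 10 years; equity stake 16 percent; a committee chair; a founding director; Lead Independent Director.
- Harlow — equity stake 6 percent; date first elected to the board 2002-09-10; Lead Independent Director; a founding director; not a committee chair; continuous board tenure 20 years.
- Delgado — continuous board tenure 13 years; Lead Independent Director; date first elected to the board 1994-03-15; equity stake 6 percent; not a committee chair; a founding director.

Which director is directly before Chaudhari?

By board role: Mendoza (Chair of the Board); then Harlow, Szabo, Delgado, Novak, Chaudhari, Castillo and Haddad (Lead Independent Director).
Among Harlow, Szabo, Delgado, Novak, Chaudhari, Castillo and Haddad, by equity stake (lower first) (reversed rule for this group): Harlow, Szabo and Delgado (6 percent) before Novak, Chaudhari and Castillo (16 percent) before Haddad (19 percent).
Harlow, Szabo and Delgado are each a founding director, so the next rule applies.
Among Harlow, Szabo and Delgado, by continuous board tenure (higher first): Harlow (20 years) before Szabo (19 years) before Delgado (13 years).
Novak, Chaudhari and Castillo are each a founding director, so the next rule applies.
Among Novak, Chaudhari and Castillo, by continuous board tenure (higher first): Novak (16 years) before Chaudhari (10 years) before Castillo (3 years).
Order: Mendoza, Harlow, Szabo, Delgado, Novak, Chaudhari, Castillo, Haddad.

Novak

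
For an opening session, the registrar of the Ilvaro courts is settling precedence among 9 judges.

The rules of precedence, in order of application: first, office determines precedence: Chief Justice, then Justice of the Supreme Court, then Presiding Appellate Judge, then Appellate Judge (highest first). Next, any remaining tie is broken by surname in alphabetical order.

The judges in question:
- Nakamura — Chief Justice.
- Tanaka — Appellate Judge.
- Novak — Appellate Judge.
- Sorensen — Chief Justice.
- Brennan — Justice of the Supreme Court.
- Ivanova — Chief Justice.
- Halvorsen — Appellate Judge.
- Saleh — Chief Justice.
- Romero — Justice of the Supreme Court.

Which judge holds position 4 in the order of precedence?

Sorensen

By office: Ivanova, Nakamura, Saleh and Sorensen (Chief Justice); then Brennan and Romero (Justice of the Supreme Court); then Halvorsen, Novak and Tanaka (Appellate Judge).
Among Ivanova, Nakamura, Saleh and Sorensen, alphabetically by surname: Ivanova before Nakamura before Saleh before Sorensen.
Among Brennan and Romero, alphabetically by surname: Brennan before Romero.
Among Halvorsen, Novak and Tanaka, alphabetically by surname: Halvorsen before Novak before Tanaka.
Order: Ivanova, Nakamura, Saleh, Sorensen, Brennan, Romero, Halvorsen, Novak, Tanaka.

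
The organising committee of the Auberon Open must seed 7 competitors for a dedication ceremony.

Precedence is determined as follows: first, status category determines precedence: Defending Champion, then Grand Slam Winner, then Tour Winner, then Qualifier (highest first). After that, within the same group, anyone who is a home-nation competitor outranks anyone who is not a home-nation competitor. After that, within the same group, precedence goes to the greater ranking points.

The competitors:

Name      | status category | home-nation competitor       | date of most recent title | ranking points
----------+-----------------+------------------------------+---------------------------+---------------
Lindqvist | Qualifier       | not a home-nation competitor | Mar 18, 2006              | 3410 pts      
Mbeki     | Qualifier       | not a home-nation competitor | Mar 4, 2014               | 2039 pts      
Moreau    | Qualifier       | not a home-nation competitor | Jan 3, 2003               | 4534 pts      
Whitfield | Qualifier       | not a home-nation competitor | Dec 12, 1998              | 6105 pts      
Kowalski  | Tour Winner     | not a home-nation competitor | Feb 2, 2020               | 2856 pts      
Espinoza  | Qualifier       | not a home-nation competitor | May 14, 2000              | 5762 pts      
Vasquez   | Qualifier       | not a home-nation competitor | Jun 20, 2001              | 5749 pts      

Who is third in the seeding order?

By status category: Kowalski (Tour Winner); then Whitfield, Espinoza, Vasquez, Moreau, Lindqvist and Mbeki (Qualifier).
Whitfield, Espinoza, Vasquez, Moreau, Lindqvist and Mbeki are each not a home-nation competitor, so the next rule applies.
Among Whitfield, Espinoza, Vasquez, Moreau, Lindqvist and Mbeki, by ranking points (higher first): Whitfield (6105 pts) before Espinoza (5762 pts) before Vasquez (5749 pts) before Moreau (4534 pts) before Lindqvist (3410 pts) before Mbeki (2039 pts).
Order: Kowalski, Whitfield, Espinoza, Vasquez, Moreau, Lindqvist, Mbeki.

Espinoza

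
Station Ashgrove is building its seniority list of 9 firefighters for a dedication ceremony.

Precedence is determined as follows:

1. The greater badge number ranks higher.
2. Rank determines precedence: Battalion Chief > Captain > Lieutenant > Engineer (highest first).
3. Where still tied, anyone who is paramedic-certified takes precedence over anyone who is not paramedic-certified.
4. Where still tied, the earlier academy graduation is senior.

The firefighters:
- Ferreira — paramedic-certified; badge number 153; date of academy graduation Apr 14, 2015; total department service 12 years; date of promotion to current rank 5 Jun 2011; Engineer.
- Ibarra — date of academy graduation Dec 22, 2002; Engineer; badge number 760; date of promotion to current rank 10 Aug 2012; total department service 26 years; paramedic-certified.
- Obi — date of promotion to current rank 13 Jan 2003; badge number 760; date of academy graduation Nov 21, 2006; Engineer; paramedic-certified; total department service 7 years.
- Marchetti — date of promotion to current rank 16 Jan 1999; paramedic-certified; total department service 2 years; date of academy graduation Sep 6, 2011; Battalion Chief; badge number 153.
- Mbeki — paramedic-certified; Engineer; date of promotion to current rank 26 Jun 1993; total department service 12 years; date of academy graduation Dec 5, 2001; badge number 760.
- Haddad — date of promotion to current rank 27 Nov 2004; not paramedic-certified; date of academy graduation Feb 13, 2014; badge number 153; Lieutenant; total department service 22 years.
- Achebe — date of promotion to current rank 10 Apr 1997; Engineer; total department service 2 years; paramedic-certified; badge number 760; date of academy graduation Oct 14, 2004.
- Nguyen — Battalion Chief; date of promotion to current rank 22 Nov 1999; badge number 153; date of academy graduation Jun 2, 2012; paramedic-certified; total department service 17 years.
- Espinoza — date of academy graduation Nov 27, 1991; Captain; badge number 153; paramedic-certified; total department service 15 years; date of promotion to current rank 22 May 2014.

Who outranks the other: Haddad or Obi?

Obi

By badge number (higher first): Mbeki, Ibarra, Achebe and Obi (each 760); then Marchetti, Nguyen, Espinoza, Haddad and Ferreira (each 153).
Mbeki, Ibarra, Achebe and Obi are each Engineer, so the next rule applies.
Mbeki, Ibarra, Achebe and Obi are each paramedic-certified, so the next rule applies.
Among Mbeki, Ibarra, Achebe and Obi, by date of academy graduation (earlier first): Mbeki (Dec 5, 2001) before Ibarra (Dec 22, 2002) before Achebe (Oct 14, 2004) before Obi (Nov 21, 2006).
Among Marchetti, Nguyen, Espinoza, Haddad and Ferreira, by rank: Marchetti and Nguyen (Battalion Chief) before Espinoza (Captain) before Haddad (Lieutenant) before Ferreira (Engineer).
Marchetti and Nguyen are each paramedic-certified, so the next rule applies.
Among Marchetti and Nguyen, by date of academy graduation (earlier first): Marchetti (Sep 6, 2011) before Nguyen (Jun 2, 2012).
So Obi takes precedence.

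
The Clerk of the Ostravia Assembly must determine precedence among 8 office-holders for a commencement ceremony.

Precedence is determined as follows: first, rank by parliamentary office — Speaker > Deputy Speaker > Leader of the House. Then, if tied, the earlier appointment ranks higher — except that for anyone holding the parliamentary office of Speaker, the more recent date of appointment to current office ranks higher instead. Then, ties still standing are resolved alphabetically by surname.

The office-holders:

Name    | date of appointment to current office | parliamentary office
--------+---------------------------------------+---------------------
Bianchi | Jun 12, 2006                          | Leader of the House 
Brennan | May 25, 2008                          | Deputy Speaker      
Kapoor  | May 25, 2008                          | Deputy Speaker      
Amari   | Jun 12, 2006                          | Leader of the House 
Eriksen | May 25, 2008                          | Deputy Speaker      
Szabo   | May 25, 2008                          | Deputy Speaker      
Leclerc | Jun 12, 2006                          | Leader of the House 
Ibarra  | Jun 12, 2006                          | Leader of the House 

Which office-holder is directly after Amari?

By parliamentary office: Brennan, Eriksen, Kapoor and Szabo (Deputy Speaker); then Amari, Bianchi, Ibarra and Leclerc (Leader of the House).
Brennan, Eriksen, Kapoor and Szabo all have date of appointment to current office May 25, 2008, so the next rule applies.
Among Brennan, Eriksen, Kapoor and Szabo, alphabetically by surname: Brennan before Eriksen before Kapoor before Szabo.
Amari, Bianchi, Ibarra and Leclerc all have date of appointment to current office Jun 12, 2006, so the next rule applies.
Among Amari, Bianchi, Ibarra and Leclerc, alphabetically by surname: Amari before Bianchi before Ibarra before Leclerc.
Order: Brennan, Eriksen, Kapoor, Szabo, Amari, Bianchi, Ibarra, Leclerc.

Bianchi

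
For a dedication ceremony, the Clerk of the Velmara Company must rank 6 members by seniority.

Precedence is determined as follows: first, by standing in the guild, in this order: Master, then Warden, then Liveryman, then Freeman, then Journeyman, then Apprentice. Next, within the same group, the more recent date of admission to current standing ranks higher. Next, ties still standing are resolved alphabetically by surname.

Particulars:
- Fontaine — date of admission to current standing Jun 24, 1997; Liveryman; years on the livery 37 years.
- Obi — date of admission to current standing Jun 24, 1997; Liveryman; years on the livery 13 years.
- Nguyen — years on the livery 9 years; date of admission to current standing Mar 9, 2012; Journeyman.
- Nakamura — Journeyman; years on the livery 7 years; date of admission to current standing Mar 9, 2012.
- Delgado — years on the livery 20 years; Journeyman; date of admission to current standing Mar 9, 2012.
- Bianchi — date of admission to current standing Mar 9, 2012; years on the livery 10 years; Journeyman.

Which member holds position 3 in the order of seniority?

Bianchi

By standing in the guild: Fontaine and Obi (Liveryman); then Bianchi, Delgado, Nakamura and Nguyen (Journeyman).
Fontaine and Obi both have date of admission to current standing Jun 24, 1997, so the next rule applies.
Among Fontaine and Obi, alphabetically by surname: Fontaine before Obi.
Bianchi, Delgado, Nakamura and Nguyen all have date of admission to current standing Mar 9, 2012, so the next rule applies.
Among Bianchi, Delgado, Nakamura and Nguyen, alphabetically by surname: Bianchi before Delgado before Nakamura before Nguyen.
Order: Fontaine, Obi, Bianchi, Delgado, Nakamura, Nguyen.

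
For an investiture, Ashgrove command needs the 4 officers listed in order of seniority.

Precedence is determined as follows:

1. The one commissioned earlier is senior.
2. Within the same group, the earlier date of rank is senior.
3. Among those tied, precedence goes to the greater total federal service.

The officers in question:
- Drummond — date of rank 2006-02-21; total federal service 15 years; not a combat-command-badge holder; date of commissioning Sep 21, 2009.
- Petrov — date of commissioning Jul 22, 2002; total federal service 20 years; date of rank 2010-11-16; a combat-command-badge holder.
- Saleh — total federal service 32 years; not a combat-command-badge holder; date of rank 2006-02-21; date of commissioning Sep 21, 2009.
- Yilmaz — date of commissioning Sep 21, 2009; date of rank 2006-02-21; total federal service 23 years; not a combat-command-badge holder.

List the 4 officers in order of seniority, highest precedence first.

Petrov, Saleh, Yilmaz, Drummond

By date of commissioning (earlier first): Petrov (Jul 22, 2002); then Saleh, Yilmaz and Drummond (each Sep 21, 2009).
Saleh, Yilmaz and Drummond all have date of rank 2006-02-21, so the next rule applies.
Among Saleh, Yilmaz and Drummond, by total federal service (higher first): Saleh (32 years) before Yilmaz (23 years) before Drummond (15 years).
Full order: Petrov, Saleh, Yilmaz, Drummond.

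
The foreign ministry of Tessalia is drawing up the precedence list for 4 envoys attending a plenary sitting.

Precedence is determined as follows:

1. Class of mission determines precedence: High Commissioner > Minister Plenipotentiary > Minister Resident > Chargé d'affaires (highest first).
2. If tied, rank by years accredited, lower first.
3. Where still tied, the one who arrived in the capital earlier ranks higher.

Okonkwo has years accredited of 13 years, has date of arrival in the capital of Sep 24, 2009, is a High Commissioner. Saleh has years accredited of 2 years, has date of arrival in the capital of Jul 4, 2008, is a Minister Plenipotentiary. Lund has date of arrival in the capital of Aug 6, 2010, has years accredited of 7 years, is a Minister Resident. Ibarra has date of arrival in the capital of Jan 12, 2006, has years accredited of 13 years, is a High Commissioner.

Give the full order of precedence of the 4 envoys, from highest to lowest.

By class of mission: Ibarra and Okonkwo (High Commissioner); then Saleh (Minister Plenipotentiary); then Lund (Minister Resident).
Ibarra and Okonkwo both have years accredited 13 years, so the next rule applies.
Among Ibarra and Okonkwo, by date of arrival in the capital (earlier first): Ibarra (Jan 12, 2006) before Okonkwo (Sep 24, 2009).
Full order: Ibarra, Okonkwo, Saleh, Lund.

Ibarra, Okonkwo, Saleh, Lund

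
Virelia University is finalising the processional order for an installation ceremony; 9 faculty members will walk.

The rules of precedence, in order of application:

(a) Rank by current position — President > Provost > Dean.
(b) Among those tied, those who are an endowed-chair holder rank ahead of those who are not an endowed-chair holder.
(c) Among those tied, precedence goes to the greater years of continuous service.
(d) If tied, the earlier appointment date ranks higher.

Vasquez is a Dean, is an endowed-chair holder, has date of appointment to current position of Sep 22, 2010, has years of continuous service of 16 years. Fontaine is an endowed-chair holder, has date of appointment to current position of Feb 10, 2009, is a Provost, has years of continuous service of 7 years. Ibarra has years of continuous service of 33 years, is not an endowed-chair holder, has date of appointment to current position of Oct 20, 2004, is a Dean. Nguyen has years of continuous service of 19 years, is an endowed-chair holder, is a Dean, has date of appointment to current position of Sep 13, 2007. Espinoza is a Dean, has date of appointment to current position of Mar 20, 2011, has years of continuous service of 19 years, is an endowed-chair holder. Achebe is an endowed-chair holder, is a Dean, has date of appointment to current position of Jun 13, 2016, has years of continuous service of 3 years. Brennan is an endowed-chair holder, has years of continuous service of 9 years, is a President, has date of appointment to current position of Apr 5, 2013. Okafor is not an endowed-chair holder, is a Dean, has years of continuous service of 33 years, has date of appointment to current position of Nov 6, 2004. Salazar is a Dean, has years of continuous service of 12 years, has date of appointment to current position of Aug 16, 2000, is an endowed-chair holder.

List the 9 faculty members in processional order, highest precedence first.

By current position: Brennan (President); then Fontaine (Provost); then Nguyen, Espinoza, Vasquez, Salazar, Achebe, Ibarra and Okafor (Dean).
Among Nguyen, Espinoza, Vasquez, Salazar, Achebe, Ibarra and Okafor, an endowed-chair holder before not an endowed-chair holder: Nguyen, Espinoza, Vasquez, Salazar and Achebe (an endowed-chair holder) before Ibarra and Okafor (not an endowed-chair holder).
Among Nguyen, Espinoza, Vasquez, Salazar and Achebe, by years of continuous service (higher first): Nguyen and Espinoza (19 years) before Vasquez (16 years) before Salazar (12 years) before Achebe (3 years).
Among Nguyen and Espinoza, by date of appointment to current position (earlier first): Nguyen (Sep 13, 2007) before Espinoza (Mar 20, 2011).
Ibarra and Okafor both have years of continuous service 33 years, so the next rule applies.
Among Ibarra and Okafor, by date of appointment to current position (earlier first): Ibarra (Oct 20, 2004) before Okafor (Nov 6, 2004).
Full order: Brennan, Fontaine, Nguyen, Espinoza, Vasquez, Salazar, Achebe, Ibarra, Okafor.

Brennan, Fontaine, Nguyen, Espinoza, Vasquez, Salazar, Achebe, Ibarra, Okafor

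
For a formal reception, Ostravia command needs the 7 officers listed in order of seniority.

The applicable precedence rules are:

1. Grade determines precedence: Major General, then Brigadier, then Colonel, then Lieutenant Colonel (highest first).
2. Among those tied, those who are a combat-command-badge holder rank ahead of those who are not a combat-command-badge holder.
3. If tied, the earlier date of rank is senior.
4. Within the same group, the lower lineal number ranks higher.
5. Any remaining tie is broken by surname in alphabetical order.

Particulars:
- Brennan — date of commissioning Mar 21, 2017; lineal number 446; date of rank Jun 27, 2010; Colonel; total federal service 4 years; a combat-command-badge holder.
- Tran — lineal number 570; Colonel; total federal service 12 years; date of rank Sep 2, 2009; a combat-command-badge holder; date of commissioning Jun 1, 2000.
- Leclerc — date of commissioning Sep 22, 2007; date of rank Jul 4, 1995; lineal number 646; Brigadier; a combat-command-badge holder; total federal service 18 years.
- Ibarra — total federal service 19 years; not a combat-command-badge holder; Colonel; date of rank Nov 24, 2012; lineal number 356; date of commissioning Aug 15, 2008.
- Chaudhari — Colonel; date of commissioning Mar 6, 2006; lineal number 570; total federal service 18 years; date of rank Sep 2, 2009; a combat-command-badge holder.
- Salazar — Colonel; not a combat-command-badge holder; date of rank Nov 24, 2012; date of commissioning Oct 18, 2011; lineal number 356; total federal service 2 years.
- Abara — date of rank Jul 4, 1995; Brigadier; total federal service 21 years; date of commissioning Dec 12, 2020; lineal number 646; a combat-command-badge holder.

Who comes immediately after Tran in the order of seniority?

By grade: Abara and Leclerc (Brigadier); then Chaudhari, Tran, Brennan, Ibarra and Salazar (Colonel).
Abara and Leclerc are each a combat-command-badge holder, so the next rule applies.
Abara and Leclerc both have date of rank Jul 4, 1995, so the next rule applies.
Abara and Leclerc both have lineal number 646, so the next rule applies.
Among Abara and Leclerc, alphabetically by surname: Abara before Leclerc.
Among Chaudhari, Tran, Brennan, Ibarra and Salazar, a combat-command-badge holder before not a combat-command-badge holder: Chaudhari, Tran and Brennan (a combat-command-badge holder) before Ibarra and Salazar (not a combat-command-badge holder).
Among Chaudhari, Tran and Brennan, by date of rank (earlier first): Chaudhari and Tran (Sep 2, 2009) before Brennan (Jun 27, 2010).
Chaudhari and Tran both have lineal number 570, so the next rule applies.
Among Chaudhari and Tran, alphabetically by surname: Chaudhari before Tran.
Ibarra and Salazar both have date of rank Nov 24, 2012, so the next rule applies.
Ibarra and Salazar both have lineal number 356, so the next rule applies.
Among Ibarra and Salazar, alphabetically by surname: Ibarra before Salazar.
Order: Abara, Leclerc, Chaudhari, Tran, Brennan, Ibarra, Salazar.

Brennan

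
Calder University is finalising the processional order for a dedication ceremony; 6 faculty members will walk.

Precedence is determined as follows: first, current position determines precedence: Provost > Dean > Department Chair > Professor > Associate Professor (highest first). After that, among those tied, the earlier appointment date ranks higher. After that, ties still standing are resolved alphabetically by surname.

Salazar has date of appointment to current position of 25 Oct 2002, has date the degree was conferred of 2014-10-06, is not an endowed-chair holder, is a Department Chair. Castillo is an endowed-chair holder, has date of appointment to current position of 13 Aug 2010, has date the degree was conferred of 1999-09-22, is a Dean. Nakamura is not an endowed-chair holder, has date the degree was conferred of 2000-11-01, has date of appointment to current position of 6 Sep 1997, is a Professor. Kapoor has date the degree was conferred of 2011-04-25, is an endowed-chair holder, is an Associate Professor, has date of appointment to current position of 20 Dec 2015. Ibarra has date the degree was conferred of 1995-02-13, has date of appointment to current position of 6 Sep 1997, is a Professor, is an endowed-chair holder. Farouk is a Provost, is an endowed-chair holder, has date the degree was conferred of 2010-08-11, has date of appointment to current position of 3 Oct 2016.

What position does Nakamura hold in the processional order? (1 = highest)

By current position: Farouk (Provost); then Castillo (Dean); then Salazar (Department Chair); then Ibarra and Nakamura (Professor); then Kapoor (Associate Professor).
Ibarra and Nakamura both have date of appointment to current position 6 Sep 1997, so the next rule applies.
Among Ibarra and Nakamura, alphabetically by surname: Ibarra before Nakamura.
Order: Farouk, Castillo, Salazar, Ibarra, Nakamura, Kapoor. So position 5.

5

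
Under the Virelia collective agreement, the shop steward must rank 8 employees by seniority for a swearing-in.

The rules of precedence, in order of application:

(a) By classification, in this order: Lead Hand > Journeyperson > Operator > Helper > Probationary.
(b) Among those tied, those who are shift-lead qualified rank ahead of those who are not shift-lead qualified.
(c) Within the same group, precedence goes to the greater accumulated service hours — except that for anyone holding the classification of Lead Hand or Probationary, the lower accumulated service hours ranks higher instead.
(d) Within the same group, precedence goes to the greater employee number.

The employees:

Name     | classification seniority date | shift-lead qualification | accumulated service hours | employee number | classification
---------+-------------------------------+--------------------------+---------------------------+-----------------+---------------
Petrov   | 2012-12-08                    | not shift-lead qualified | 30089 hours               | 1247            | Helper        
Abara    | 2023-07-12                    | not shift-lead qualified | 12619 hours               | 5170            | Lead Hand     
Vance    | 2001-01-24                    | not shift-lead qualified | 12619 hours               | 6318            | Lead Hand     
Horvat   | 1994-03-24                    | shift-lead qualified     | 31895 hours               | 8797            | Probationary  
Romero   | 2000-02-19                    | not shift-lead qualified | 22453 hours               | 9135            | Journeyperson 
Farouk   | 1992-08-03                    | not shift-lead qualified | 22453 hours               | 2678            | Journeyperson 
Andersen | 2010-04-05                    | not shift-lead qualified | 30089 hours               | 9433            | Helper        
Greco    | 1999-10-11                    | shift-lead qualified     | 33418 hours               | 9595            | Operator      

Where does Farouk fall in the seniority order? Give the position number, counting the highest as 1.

By classification: Vance and Abara (Lead Hand); then Romero and Farouk (Journeyperson); then Greco (Operator); then Andersen and Petrov (Helper); then Horvat (Probationary).
Vance and Abara are each not shift-lead qualified, so the next rule applies.
Vance and Abara both have accumulated service hours 12619 hours, so the next rule applies.
Among Vance and Abara, by employee number (higher first): Vance (6318) before Abara (5170).
Romero and Farouk are each not shift-lead qualified, so the next rule applies.
Romero and Farouk both have accumulated service hours 22453 hours, so the next rule applies.
Among Romero and Farouk, by employee number (higher first): Romero (9135) before Farouk (2678).
Andersen and Petrov are each not shift-lead qualified, so the next rule applies.
Andersen and Petrov both have accumulated service hours 30089 hours, so the next rule applies.
Among Andersen and Petrov, by employee number (higher first): Andersen (9433) before Petrov (1247).
Order: Vance, Abara, Romero, Farouk, Greco, Andersen, Petrov, Horvat. So position 4.

4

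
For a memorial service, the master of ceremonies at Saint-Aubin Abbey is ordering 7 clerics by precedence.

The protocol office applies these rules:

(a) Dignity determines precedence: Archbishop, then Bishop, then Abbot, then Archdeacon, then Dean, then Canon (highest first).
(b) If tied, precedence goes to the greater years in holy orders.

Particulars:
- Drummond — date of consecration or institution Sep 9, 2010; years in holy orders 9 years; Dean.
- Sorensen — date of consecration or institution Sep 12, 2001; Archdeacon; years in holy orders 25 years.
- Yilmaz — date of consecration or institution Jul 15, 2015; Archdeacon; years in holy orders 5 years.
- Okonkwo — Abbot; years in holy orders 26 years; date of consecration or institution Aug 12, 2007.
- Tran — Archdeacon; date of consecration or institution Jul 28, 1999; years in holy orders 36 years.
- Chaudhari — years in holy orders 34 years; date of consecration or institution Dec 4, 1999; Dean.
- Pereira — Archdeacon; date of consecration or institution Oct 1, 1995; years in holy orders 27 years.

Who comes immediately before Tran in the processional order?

Okonkwo

By dignity: Okonkwo (Abbot); then Tran, Pereira, Sorensen and Yilmaz (Archdeacon); then Chaudhari and Drummond (Dean).
Among Tran, Pereira, Sorensen and Yilmaz, by years in holy orders (higher first): Tran (36 years) before Pereira (27 years) before Sorensen (25 years) before Yilmaz (5 years).
Among Chaudhari and Drummond, by years in holy orders (higher first): Chaudhari (34 years) before Drummond (9 years).
Order: Okonkwo, Tran, Pereira, Sorensen, Yilmaz, Chaudhari, Drummond.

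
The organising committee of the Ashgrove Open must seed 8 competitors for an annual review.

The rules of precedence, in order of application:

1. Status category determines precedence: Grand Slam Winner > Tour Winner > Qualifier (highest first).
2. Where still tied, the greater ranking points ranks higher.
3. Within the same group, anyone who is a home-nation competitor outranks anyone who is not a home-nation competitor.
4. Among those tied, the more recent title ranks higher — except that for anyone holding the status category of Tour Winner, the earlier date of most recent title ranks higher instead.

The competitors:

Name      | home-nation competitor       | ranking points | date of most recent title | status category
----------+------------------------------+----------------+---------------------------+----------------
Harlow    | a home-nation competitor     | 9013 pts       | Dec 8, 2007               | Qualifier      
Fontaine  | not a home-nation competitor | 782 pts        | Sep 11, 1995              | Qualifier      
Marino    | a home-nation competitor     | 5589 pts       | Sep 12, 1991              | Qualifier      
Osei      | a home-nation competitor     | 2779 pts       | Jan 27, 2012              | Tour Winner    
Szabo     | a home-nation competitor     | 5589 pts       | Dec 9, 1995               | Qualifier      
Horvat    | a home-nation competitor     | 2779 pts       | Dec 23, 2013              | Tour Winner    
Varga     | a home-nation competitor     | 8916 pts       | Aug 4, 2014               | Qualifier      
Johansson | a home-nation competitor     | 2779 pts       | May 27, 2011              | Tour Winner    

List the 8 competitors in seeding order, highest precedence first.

By status category: Johansson, Osei and Horvat (Tour Winner); then Harlow, Varga, Szabo, Marino and Fontaine (Qualifier).
Johansson, Osei and Horvat all have ranking points 2779 pts, so the next rule applies.
Johansson, Osei and Horvat are each a home-nation competitor, so the next rule applies.
Among Johansson, Osei and Horvat, by date of most recent title (earlier first) (reversed rule for this group): Johansson (May 27, 2011) before Osei (Jan 27, 2012) before Horvat (Dec 23, 2013).
Among Harlow, Varga, Szabo, Marino and Fontaine, by ranking points (higher first): Harlow (9013 pts) before Varga (8916 pts) before Szabo and Marino (5589 pts) before Fontaine (782 pts).
Szabo and Marino are each a home-nation competitor, so the next rule applies.
Among Szabo and Marino, by date of most recent title (later first): Szabo (Dec 9, 1995) before Marino (Sep 12, 1991).
Full order: Johansson, Osei, Horvat, Harlow, Varga, Szabo, Marino, Fontaine.

Johansson, Osei, Horvat, Harlow, Varga, Szabo, Marino, Fontaine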